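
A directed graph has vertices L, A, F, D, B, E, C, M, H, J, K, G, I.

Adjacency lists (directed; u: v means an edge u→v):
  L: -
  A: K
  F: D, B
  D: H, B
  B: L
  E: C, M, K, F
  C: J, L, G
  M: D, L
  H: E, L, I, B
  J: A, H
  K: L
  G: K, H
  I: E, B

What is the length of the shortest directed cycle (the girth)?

4

For each vertex v, BFS finds the shortest path from v back to v.
The shortest such closed walk is E → M → D → H → E, length 4.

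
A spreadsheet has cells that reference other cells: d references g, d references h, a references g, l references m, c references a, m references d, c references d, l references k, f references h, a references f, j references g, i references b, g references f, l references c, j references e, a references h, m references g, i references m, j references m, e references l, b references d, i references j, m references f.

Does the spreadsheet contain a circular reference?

No

DFS with white/gray/black marking, starting from l:
l gray
  m gray
    g gray
      f gray
        h gray
        h black
      f black
    g black
    d gray
      d→h: h black — skip
      d→g: g black — skip
    d black
    m→f: f black — skip
  m black
  k gray
  k black
  c gray
    a gray
      a→h: h black — skip
      a→f: f black — skip
      a→g: g black — skip
    a black
    c→d: d black — skip
  c black
l black
b gray
  b→d: d black — skip
b black
e gray
  e→l: l black — skip
e black
i gray
  i→b: b black — skip
  j gray
    j→m: m black — skip
    j→g: g black — skip
    j→e: e black — skip
  j black
  i→m: m black — skip
i black
Every edge goes to a white or black vertex — no back edge, so the graph is acyclic.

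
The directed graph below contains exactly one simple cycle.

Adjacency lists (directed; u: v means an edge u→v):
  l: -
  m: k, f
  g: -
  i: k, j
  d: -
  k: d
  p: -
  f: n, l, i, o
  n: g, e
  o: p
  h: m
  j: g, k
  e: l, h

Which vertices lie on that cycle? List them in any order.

e, f, h, m, n

DFS with gray/black marking from f:
f gray
  n gray
    g gray
    g black
    e gray
      l gray
      l black
      h gray
        m gray
          k gray
            d gray
            d black
          k black
          m→f: f is gray → back edge
Back edge closes the cycle f → n → e → h → m → f; its vertices are {e, f, h, m, n}.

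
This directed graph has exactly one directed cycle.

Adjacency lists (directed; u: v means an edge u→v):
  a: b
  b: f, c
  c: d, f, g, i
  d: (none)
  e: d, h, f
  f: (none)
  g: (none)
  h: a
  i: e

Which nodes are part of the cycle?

DFS with gray/black marking from h:
h gray
  a gray
    b gray
      f gray
      f black
      c gray
        d gray
        d black
        c→f: f black — skip
        g gray
        g black
        i gray
          e gray
            e→d: d black — skip
            e→h: h is gray → back edge
Back edge closes the cycle h → a → b → c → i → e → h; its vertices are {a, b, c, e, h, i}.

a, b, c, e, h, i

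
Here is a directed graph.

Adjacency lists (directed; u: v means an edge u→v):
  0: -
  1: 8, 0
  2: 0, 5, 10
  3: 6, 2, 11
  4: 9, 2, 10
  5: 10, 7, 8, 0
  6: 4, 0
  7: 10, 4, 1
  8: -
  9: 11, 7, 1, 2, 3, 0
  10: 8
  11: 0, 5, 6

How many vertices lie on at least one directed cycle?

8

A vertex is on a directed cycle iff it belongs to a strongly connected component of size ≥ 2 (or has a self-loop).
The vertices on cycles are {2, 3, 4, 5, 6, 7, 9, 11} — 8 in total.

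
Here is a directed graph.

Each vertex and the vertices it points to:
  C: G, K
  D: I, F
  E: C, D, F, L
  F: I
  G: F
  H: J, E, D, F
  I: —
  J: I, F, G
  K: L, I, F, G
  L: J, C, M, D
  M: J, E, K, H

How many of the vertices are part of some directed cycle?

6

A vertex is on a directed cycle iff it belongs to a strongly connected component of size ≥ 2 (or has a self-loop).
The vertices on cycles are {C, E, H, K, L, M} — 6 in total.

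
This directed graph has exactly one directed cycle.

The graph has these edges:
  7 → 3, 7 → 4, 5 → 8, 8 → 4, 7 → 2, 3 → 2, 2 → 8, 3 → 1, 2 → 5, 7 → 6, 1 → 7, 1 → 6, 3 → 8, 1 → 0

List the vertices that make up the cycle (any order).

DFS with gray/black marking from 7:
7 gray
  2 gray
    5 gray
      8 gray
        4 gray
        4 black
      8 black
    5 black
    2→8: 8 black — skip
  2 black
  7→4: 4 black — skip
  6 gray
  6 black
  3 gray
    1 gray
      0 gray
      0 black
      1→6: 6 black — skip
      1→7: 7 is gray → back edge
Back edge closes the cycle 7 → 3 → 1 → 7; its vertices are {1, 3, 7}.

1, 3, 7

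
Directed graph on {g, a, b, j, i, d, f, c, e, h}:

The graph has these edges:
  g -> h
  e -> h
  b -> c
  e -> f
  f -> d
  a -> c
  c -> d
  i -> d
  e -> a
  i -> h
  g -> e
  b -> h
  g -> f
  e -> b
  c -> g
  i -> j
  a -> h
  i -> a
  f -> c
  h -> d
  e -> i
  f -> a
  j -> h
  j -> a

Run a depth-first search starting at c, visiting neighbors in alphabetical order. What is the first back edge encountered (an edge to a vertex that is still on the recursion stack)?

a->c

DFS from c (visiting neighbors in alphabetical order); mark gray on enter, black on exit:
c gray
  d gray
  d black
  g gray
    e gray
      a gray
        a→c: c is gray → back edge
First back edge: a → c.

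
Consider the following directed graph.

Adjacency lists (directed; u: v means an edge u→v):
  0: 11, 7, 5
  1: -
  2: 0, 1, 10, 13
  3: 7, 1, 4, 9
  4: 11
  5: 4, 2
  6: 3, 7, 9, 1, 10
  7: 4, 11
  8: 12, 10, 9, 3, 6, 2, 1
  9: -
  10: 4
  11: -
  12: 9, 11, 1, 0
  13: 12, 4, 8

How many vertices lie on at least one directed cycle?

A vertex is on a directed cycle iff it belongs to a strongly connected component of size ≥ 2 (or has a self-loop).
The vertices on cycles are {0, 2, 5, 8, 12, 13} — 6 in total.

6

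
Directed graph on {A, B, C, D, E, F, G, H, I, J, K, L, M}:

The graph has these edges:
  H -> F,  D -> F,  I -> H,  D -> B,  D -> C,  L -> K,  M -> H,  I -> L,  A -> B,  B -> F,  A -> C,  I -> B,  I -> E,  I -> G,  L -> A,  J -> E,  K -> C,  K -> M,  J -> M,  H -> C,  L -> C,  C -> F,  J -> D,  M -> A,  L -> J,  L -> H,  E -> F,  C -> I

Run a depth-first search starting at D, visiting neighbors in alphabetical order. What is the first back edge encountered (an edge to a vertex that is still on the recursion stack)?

DFS from D (visiting neighbors in alphabetical order); mark gray on enter, black on exit:
D gray
  B gray
    F gray
    F black
  B black
  C gray
    C→F: F black — skip
    I gray
      I→B: B black — skip
      E gray
        E→F: F black — skip
      E black
      G gray
      G black
      H gray
        H→C: C is gray → back edge
First back edge: H → C.

H->C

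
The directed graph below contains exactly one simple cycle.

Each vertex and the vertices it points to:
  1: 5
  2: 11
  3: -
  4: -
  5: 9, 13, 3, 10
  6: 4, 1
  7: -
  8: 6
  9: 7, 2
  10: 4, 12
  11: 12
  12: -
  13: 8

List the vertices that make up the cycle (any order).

1, 5, 6, 8, 13

DFS with gray/black marking from 5:
5 gray
  9 gray
    7 gray
    7 black
    2 gray
      11 gray
        12 gray
        12 black
      11 black
    2 black
  9 black
  13 gray
    8 gray
      6 gray
        4 gray
        4 black
        1 gray
          1→5: 5 is gray → back edge
Back edge closes the cycle 5 → 13 → 8 → 6 → 1 → 5; its vertices are {1, 5, 6, 8, 13}.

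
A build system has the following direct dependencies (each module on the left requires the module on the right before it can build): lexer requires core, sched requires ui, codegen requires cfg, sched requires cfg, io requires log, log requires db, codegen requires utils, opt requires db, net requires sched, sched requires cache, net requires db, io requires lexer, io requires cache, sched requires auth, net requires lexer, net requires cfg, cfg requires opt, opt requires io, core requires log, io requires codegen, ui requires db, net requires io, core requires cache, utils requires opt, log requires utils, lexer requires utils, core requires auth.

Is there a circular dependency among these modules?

DFS with white/gray/black marking, starting from codegen:
codegen gray
  utils gray
    opt gray
      db gray
      db black
      io gray
        io→codegen: codegen is gray → back edge
Back edge found, so a cycle exists: codegen → utils → opt → io → codegen.

Yes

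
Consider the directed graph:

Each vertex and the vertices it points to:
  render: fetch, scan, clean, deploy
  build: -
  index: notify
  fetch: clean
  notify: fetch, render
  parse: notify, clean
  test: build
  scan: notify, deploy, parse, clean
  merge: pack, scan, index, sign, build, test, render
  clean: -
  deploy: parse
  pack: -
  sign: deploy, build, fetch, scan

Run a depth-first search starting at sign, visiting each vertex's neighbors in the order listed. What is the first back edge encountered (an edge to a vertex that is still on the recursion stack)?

scan->notify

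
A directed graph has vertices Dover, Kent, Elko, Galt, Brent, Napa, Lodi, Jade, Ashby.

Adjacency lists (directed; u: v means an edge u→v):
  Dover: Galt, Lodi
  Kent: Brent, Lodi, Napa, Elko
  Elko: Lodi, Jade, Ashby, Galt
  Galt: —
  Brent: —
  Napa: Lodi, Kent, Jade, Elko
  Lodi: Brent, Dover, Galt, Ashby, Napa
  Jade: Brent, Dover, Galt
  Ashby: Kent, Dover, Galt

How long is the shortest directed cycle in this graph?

2

For each vertex v, BFS finds the shortest path from v back to v.
The shortest such closed walk is Kent → Napa → Kent, length 2.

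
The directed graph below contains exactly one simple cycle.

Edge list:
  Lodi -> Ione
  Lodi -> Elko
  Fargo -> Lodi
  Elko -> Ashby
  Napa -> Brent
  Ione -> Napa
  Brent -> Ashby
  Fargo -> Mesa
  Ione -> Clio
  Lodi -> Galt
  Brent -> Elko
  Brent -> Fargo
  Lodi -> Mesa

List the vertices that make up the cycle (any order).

DFS with gray/black marking from Fargo:
Fargo gray
  Lodi gray
    Ione gray
      Clio gray
      Clio black
      Napa gray
        Brent gray
          Elko gray
            Ashby gray
            Ashby black
          Elko black
          Brent→Ashby: Ashby black — skip
          Brent→Fargo: Fargo is gray → back edge
Back edge closes the cycle Fargo → Lodi → Ione → Napa → Brent → Fargo; its vertices are {Ione, Lodi, Napa, Brent, Fargo}.

Ione, Lodi, Napa, Brent, Fargo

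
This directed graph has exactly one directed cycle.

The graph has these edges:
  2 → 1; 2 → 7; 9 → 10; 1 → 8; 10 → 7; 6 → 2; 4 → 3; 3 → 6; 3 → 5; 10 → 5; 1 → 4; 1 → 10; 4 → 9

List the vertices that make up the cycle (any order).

1, 2, 3, 4, 6

DFS with gray/black marking from 1:
1 gray
  8 gray
  8 black
  4 gray
    9 gray
      10 gray
        7 gray
        7 black
        5 gray
        5 black
      10 black
    9 black
    3 gray
      3→5: 5 black — skip
      6 gray
        2 gray
          2→1: 1 is gray → back edge
Back edge closes the cycle 1 → 4 → 3 → 6 → 2 → 1; its vertices are {1, 2, 3, 4, 6}.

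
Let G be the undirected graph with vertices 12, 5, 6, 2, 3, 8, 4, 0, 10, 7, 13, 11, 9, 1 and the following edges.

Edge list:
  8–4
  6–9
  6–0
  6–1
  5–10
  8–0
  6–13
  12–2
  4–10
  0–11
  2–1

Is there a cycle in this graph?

DFS, tracking each vertex's parent; an edge to a visited non-parent vertex closes a cycle.
Start from 2:
visit 2 (parent –)
  visit 1 (parent 2)
    1–2: parent, skip
    visit 6 (parent 1)
      visit 0 (parent 6)
        visit 11 (parent 0)
          11–0: parent, skip
        0–6: parent, skip
        visit 8 (parent 0)
          visit 4 (parent 8)
            4–8: parent, skip
            visit 10 (parent 4)
              visit 5 (parent 10)
                5–10: parent, skip
              10–4: parent, skip
          8–0: parent, skip
      visit 13 (parent 6)
        13–6: parent, skip
      6–1: parent, skip
      visit 9 (parent 6)
        9–6: parent, skip
  visit 12 (parent 2)
    12–2: parent, skip
visit 3 (parent –)
visit 7 (parent –)
No non-parent visited neighbor found — the graph is a forest.

No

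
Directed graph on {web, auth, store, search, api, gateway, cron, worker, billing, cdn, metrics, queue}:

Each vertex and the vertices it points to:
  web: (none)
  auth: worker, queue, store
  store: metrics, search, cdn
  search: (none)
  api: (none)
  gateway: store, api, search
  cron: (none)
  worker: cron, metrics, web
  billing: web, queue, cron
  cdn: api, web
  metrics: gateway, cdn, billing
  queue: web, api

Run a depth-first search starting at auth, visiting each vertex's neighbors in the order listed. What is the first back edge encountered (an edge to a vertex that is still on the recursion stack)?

store→metrics

DFS from auth (visiting each vertex's neighbors in the order listed); mark gray on enter, black on exit:
auth gray
  worker gray
    cron gray
    cron black
    metrics gray
      gateway gray
        store gray
          store→metrics: metrics is gray → back edge
First back edge: store → metrics.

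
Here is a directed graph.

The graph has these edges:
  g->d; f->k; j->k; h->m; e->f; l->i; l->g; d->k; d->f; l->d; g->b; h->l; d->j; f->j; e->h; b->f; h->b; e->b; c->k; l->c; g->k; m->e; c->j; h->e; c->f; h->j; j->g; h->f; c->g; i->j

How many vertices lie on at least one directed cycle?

8

A vertex is on a directed cycle iff it belongs to a strongly connected component of size ≥ 2 (or has a self-loop).
The vertices on cycles are {b, d, e, f, g, h, j, m} — 8 in total.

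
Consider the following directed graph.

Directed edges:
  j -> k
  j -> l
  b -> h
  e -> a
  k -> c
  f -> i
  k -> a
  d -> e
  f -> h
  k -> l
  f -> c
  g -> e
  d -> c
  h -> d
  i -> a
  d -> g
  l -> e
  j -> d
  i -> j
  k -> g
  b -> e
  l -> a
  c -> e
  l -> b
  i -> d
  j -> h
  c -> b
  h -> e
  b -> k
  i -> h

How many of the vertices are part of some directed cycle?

6

A vertex is on a directed cycle iff it belongs to a strongly connected component of size ≥ 2 (or has a self-loop).
The vertices on cycles are {b, c, d, h, k, l} — 6 in total.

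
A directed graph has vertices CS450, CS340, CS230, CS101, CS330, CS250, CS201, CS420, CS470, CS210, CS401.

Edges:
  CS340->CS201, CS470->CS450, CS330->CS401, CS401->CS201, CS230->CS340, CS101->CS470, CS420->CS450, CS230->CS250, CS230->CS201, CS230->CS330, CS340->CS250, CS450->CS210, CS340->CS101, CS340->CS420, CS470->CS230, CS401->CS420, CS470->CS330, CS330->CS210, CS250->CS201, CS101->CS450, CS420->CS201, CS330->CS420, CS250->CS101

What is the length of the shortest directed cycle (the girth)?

4

For each vertex v, BFS finds the shortest path from v back to v.
The shortest such closed walk is CS470 → CS230 → CS340 → CS101 → CS470, length 4.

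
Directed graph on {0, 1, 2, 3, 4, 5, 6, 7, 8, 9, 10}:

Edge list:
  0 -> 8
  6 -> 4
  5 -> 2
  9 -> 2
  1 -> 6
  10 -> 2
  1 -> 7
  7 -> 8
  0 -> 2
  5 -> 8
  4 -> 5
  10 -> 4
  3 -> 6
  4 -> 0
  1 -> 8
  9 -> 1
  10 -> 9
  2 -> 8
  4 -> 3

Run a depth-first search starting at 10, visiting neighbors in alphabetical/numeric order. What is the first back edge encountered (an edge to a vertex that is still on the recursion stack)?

DFS from 10 (visiting neighbors in alphabetical/numeric order); mark gray on enter, black on exit:
10 gray
  2 gray
    8 gray
    8 black
  2 black
  4 gray
    0 gray
      0→2: 2 black — skip
      0→8: 8 black — skip
    0 black
    3 gray
      6 gray
        6→4: 4 is gray → back edge
First back edge: 6 → 4.

6→4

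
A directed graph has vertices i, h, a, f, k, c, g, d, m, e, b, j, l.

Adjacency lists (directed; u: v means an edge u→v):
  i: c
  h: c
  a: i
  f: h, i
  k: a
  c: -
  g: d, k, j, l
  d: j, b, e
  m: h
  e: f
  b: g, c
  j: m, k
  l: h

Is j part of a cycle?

No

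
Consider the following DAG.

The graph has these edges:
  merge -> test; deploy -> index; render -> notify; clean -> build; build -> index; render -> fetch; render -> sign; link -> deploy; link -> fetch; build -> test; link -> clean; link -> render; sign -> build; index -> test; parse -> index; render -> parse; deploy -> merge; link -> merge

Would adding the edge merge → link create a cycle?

Yes

Adding merge→link creates a cycle iff link can already reach merge.
Path from link: link → merge.
So link → … → merge → link is a cycle.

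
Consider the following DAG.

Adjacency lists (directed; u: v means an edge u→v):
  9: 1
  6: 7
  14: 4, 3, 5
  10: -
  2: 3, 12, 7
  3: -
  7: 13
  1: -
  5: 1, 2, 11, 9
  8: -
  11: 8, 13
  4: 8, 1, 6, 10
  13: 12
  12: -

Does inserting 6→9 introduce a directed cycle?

No

Adding 6→9 creates a cycle iff 9 can already reach 6.
Explore from 9: no path reaches 6. The graph stays acyclic.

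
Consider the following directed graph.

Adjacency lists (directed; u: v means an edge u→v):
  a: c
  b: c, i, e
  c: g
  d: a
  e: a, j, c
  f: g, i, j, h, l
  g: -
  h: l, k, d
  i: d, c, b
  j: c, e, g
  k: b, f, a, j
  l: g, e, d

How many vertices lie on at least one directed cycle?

7

A vertex is on a directed cycle iff it belongs to a strongly connected component of size ≥ 2 (or has a self-loop).
The vertices on cycles are {b, e, f, h, i, j, k} — 7 in total.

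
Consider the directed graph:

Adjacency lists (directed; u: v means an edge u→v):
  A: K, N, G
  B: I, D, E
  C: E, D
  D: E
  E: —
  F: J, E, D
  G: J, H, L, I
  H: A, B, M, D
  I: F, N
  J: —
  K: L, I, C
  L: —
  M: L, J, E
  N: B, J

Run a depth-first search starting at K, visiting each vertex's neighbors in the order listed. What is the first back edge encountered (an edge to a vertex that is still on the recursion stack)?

B→I

DFS from K (visiting each vertex's neighbors in the order listed); mark gray on enter, black on exit:
K gray
  L gray
  L black
  I gray
    F gray
      J gray
      J black
      E gray
      E black
      D gray
        D→E: E black — skip
      D black
    F black
    N gray
      B gray
        B→I: I is gray → back edge
First back edge: B → I.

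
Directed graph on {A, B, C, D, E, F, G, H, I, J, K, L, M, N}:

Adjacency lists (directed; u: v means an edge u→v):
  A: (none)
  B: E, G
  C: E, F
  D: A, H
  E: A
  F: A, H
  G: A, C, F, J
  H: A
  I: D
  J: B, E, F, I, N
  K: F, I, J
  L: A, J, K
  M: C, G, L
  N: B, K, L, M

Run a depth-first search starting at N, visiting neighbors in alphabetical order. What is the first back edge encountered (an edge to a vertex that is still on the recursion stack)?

J→B

DFS from N (visiting neighbors in alphabetical order); mark gray on enter, black on exit:
N gray
  B gray
    E gray
      A gray
      A black
    E black
    G gray
      G→A: A black — skip
      C gray
        C→E: E black — skip
        F gray
          F→A: A black — skip
          H gray
            H→A: A black — skip
          H black
        F black
      C black
      G→F: F black — skip
      J gray
        J→B: B is gray → back edge
First back edge: J → B.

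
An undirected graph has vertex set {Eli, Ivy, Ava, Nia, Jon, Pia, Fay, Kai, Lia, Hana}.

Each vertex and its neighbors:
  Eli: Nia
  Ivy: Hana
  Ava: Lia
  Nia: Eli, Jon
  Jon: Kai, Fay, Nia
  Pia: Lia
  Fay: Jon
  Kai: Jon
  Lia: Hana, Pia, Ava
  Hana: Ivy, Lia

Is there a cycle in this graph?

DFS, tracking each vertex's parent; an edge to a visited non-parent vertex closes a cycle.
Start from Hana:
visit Hana (parent –)
  visit Ivy (parent Hana)
    Ivy–Hana: parent, skip
  visit Lia (parent Hana)
    Lia–Hana: parent, skip
    visit Pia (parent Lia)
      Pia–Lia: parent, skip
    visit Ava (parent Lia)
      Ava–Lia: parent, skip
visit Eli (parent –)
  visit Nia (parent Eli)
    Nia–Eli: parent, skip
    visit Jon (parent Nia)
      visit Kai (parent Jon)
        Kai–Jon: parent, skip
      visit Fay (parent Jon)
        Fay–Jon: parent, skip
      Jon–Nia: parent, skip
No non-parent visited neighbor found — the graph is a forest.

No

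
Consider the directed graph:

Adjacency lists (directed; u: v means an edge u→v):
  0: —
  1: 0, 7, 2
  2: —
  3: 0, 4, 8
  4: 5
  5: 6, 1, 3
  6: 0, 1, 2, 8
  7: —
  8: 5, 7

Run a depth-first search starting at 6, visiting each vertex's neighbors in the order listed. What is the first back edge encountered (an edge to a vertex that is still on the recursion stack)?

DFS from 6 (visiting each vertex's neighbors in the order listed); mark gray on enter, black on exit:
6 gray
  0 gray
  0 black
  1 gray
    1→0: 0 black — skip
    7 gray
    7 black
    2 gray
    2 black
  1 black
  6→2: 2 black — skip
  8 gray
    5 gray
      5→6: 6 is gray → back edge
First back edge: 5 → 6.

5->6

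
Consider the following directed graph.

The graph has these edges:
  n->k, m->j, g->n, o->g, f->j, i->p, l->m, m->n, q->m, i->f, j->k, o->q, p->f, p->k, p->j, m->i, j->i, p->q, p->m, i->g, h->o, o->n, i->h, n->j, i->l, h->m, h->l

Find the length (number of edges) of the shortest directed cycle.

3

For each vertex v, BFS finds the shortest path from v back to v.
The shortest such closed walk is i → p → j → i, length 3.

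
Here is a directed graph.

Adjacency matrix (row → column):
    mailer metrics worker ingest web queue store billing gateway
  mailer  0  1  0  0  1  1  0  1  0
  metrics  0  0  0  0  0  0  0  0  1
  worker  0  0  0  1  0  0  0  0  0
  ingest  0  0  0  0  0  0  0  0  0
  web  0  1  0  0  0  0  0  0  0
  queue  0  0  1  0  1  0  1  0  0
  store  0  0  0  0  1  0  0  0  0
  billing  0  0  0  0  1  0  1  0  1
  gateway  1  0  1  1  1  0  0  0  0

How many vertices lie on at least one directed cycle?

7

A vertex is on a directed cycle iff it belongs to a strongly connected component of size ≥ 2 (or has a self-loop).
The vertices on cycles are {web, queue, store, mailer, billing, gateway, metrics} — 7 in total.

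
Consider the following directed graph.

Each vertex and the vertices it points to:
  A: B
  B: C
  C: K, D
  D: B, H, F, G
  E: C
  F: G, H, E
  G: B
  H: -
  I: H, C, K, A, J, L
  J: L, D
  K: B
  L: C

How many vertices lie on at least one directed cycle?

A vertex is on a directed cycle iff it belongs to a strongly connected component of size ≥ 2 (or has a self-loop).
The vertices on cycles are {B, C, D, E, F, G, K} — 7 in total.

7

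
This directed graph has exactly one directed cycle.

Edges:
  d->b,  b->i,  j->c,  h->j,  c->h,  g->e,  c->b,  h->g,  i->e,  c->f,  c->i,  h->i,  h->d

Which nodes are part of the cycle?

c, h, j

DFS with gray/black marking from c:
c gray
  i gray
    e gray
    e black
  i black
  f gray
  f black
  b gray
    b→i: i black — skip
  b black
  h gray
    j gray
      j→c: c is gray → back edge
Back edge closes the cycle c → h → j → c; its vertices are {c, h, j}.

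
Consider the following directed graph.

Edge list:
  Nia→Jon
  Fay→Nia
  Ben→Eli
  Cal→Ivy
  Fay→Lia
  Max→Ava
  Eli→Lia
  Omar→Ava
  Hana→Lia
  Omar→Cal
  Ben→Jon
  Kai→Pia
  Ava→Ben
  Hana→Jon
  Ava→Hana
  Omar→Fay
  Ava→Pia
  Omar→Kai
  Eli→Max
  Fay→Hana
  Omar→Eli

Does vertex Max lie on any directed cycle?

Max is on a cycle iff Max can reach itself via ≥1 edge.
Max → Ava → Ben → Eli → Max — yes.

Yes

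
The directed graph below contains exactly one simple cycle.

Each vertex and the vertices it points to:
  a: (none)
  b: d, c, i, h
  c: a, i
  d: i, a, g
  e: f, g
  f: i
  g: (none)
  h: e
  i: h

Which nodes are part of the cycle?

e, f, h, i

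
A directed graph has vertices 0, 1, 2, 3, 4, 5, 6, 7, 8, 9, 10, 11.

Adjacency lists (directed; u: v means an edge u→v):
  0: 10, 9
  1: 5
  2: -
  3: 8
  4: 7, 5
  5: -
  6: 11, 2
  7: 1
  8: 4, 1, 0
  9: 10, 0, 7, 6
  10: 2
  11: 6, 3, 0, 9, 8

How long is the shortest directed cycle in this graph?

2

For each vertex v, BFS finds the shortest path from v back to v.
The shortest such closed walk is 6 → 11 → 6, length 2.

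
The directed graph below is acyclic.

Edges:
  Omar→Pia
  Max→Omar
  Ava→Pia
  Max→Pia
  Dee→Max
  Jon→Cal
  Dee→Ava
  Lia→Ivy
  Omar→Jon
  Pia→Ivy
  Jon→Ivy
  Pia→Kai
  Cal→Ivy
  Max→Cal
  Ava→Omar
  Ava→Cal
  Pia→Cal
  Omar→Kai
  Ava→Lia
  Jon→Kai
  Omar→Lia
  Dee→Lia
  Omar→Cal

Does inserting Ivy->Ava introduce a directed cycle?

Adding Ivy→Ava creates a cycle iff Ava can already reach Ivy.
Path from Ava: Ava → Lia → Ivy.
So Ava → … → Ivy → Ava is a cycle.

Yes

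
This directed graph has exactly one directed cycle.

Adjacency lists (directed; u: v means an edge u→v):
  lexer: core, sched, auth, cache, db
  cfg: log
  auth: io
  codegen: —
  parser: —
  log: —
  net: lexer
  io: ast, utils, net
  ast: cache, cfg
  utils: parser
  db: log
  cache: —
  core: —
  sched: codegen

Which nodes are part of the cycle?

io, net, auth, lexer

DFS with gray/black marking from io:
io gray
  ast gray
    cache gray
    cache black
    cfg gray
      log gray
      log black
    cfg black
  ast black
  utils gray
    parser gray
    parser black
  utils black
  net gray
    lexer gray
      core gray
      core black
      sched gray
        codegen gray
        codegen black
      sched black
      auth gray
        auth→io: io is gray → back edge
Back edge closes the cycle io → net → lexer → auth → io; its vertices are {io, net, auth, lexer}.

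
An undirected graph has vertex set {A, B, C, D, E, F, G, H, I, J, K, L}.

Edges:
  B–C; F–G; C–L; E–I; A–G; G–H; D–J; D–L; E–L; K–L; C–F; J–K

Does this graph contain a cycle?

Yes

DFS, tracking each vertex's parent; an edge to a visited non-parent vertex closes a cycle.
Start from C:
visit C (parent –)
  visit F (parent C)
    F–C: parent, skip
    visit G (parent F)
      visit H (parent G)
        H–G: parent, skip
      visit A (parent G)
        A–G: parent, skip
      G–F: parent, skip
  visit L (parent C)
    visit K (parent L)
      visit J (parent K)
        visit D (parent J)
          D–J: parent, skip
          D–L: L visited and ≠ parent → cycle
Cycle: L – K – J – D – L.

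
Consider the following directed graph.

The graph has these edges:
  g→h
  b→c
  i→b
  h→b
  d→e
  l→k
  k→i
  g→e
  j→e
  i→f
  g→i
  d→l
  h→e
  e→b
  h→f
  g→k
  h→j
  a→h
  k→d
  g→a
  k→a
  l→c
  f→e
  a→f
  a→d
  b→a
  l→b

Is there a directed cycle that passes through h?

Yes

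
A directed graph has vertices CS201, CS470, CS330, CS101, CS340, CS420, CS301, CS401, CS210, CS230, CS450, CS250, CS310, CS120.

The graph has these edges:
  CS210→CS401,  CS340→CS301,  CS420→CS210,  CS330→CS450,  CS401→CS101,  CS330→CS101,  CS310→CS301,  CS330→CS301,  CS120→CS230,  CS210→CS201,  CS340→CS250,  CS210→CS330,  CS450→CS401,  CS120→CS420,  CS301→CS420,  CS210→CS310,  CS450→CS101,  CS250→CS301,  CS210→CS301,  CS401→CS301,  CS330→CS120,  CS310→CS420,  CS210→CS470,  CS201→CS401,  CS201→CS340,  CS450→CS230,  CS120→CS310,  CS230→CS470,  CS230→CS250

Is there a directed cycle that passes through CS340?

Yes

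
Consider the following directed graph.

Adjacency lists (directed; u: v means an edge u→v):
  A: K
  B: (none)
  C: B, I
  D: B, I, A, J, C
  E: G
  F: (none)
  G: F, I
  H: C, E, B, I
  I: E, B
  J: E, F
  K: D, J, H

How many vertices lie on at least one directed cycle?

6

A vertex is on a directed cycle iff it belongs to a strongly connected component of size ≥ 2 (or has a self-loop).
The vertices on cycles are {A, D, E, G, I, K} — 6 in total.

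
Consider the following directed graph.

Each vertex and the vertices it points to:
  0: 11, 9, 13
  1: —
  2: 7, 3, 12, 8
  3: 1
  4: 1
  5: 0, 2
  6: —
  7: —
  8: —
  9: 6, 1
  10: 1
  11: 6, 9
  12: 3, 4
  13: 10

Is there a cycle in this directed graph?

No

DFS with white/gray/black marking, starting from 9:
9 gray
  6 gray
  6 black
  1 gray
  1 black
9 black
0 gray
  11 gray
    11→6: 6 black — skip
    11→9: 9 black — skip
  11 black
  0→9: 9 black — skip
  13 gray
    10 gray
      10→1: 1 black — skip
    10 black
  13 black
0 black
2 gray
  7 gray
  7 black
  3 gray
    3→1: 1 black — skip
  3 black
  12 gray
    12→3: 3 black — skip
    4 gray
      4→1: 1 black — skip
    4 black
  12 black
  8 gray
  8 black
2 black
5 gray
  5→0: 0 black — skip
  5→2: 2 black — skip
5 black
Every edge goes to a white or black vertex — no back edge, so the graph is acyclic.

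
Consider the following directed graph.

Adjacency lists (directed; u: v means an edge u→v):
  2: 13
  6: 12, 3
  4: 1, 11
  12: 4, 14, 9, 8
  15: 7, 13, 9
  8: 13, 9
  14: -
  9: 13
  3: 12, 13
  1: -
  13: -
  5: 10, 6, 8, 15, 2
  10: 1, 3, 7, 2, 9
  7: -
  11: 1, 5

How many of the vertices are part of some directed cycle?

A vertex is on a directed cycle iff it belongs to a strongly connected component of size ≥ 2 (or has a self-loop).
The vertices on cycles are {3, 4, 5, 6, 10, 11, 12} — 7 in total.

7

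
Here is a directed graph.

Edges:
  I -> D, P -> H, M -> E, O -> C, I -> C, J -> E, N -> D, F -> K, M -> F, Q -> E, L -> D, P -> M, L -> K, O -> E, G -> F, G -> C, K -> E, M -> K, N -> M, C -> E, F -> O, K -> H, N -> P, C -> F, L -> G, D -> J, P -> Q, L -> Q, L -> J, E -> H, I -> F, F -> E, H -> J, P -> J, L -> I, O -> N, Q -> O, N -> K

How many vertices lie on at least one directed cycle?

A vertex is on a directed cycle iff it belongs to a strongly connected component of size ≥ 2 (or has a self-loop).
The vertices on cycles are {C, E, F, H, J, M, N, O, P, Q} — 10 in total.

10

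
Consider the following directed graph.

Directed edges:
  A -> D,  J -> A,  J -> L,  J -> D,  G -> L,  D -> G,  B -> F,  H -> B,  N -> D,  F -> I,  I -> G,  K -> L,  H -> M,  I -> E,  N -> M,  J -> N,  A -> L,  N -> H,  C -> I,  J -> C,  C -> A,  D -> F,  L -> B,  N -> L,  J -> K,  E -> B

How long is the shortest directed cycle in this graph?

For each vertex v, BFS finds the shortest path from v back to v.
The shortest such closed walk is I → E → B → F → I, length 4.

4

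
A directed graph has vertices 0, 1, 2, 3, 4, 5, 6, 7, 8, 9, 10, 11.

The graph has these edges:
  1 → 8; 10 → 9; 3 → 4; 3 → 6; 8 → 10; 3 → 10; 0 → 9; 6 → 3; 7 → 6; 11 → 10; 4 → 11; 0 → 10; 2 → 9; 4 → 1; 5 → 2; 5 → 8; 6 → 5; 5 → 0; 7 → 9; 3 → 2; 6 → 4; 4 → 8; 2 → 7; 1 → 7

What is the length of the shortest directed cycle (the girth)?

For each vertex v, BFS finds the shortest path from v back to v.
The shortest such closed walk is 3 → 6 → 3, length 2.

2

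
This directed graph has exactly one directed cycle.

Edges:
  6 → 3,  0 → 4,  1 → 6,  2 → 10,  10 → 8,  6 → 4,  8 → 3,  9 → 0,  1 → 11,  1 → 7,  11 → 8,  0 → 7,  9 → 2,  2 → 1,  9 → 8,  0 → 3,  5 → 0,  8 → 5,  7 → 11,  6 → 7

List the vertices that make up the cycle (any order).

DFS with gray/black marking from 8:
8 gray
  5 gray
    0 gray
      7 gray
        11 gray
          11→8: 8 is gray → back edge
Back edge closes the cycle 8 → 5 → 0 → 7 → 11 → 8; its vertices are {0, 5, 7, 8, 11}.

0, 5, 7, 8, 11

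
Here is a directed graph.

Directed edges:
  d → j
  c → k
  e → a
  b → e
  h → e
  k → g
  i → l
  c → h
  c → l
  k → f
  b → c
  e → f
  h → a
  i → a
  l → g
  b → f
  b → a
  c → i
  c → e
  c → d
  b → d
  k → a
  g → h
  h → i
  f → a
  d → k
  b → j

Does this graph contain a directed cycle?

Yes

DFS with white/gray/black marking, starting from e:
e gray
  a gray
  a black
  f gray
    f→a: a black — skip
  f black
e black
b gray
  c gray
    i gray
      l gray
        g gray
          h gray
            h→i: i is gray → back edge
Back edge found, so a cycle exists: i → l → g → h → i.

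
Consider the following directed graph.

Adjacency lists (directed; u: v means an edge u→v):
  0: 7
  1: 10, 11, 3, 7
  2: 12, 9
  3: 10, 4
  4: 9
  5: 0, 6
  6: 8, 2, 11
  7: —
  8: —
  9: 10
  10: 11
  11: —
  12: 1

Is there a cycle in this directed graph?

No

DFS with white/gray/black marking, starting from 12:
12 gray
  1 gray
    10 gray
      11 gray
      11 black
    10 black
    1→11: 11 black — skip
    3 gray
      3→10: 10 black — skip
      4 gray
        9 gray
          9→10: 10 black — skip
        9 black
      4 black
    3 black
    7 gray
    7 black
  1 black
12 black
0 gray
  0→7: 7 black — skip
0 black
2 gray
  2→12: 12 black — skip
  2→9: 9 black — skip
2 black
5 gray
  5→0: 0 black — skip
  6 gray
    8 gray
    8 black
    6→2: 2 black — skip
    6→11: 11 black — skip
  6 black
5 black
Every edge goes to a white or black vertex — no back edge, so the graph is acyclic.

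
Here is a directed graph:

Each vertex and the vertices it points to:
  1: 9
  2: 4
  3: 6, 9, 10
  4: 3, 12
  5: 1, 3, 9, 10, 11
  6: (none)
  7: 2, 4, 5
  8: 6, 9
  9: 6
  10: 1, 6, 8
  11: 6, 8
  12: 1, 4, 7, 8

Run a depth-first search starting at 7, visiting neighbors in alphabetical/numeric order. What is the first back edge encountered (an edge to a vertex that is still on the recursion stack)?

DFS from 7 (visiting neighbors in alphabetical/numeric order); mark gray on enter, black on exit:
7 gray
  2 gray
    4 gray
      3 gray
        6 gray
        6 black
        9 gray
          9→6: 6 black — skip
        9 black
        10 gray
          1 gray
            1→9: 9 black — skip
          1 black
          10→6: 6 black — skip
          8 gray
            8→6: 6 black — skip
            8→9: 9 black — skip
          8 black
        10 black
      3 black
      12 gray
        12→1: 1 black — skip
        12→4: 4 is gray → back edge
First back edge: 12 → 4.

12→4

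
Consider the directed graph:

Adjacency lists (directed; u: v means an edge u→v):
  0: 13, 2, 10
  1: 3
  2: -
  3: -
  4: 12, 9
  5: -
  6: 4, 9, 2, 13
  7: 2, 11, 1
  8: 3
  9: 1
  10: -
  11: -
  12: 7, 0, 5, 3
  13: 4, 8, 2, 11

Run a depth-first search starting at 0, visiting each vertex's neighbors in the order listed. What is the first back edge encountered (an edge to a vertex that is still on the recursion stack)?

DFS from 0 (visiting each vertex's neighbors in the order listed); mark gray on enter, black on exit:
0 gray
  13 gray
    4 gray
      12 gray
        7 gray
          2 gray
          2 black
          11 gray
          11 black
          1 gray
            3 gray
            3 black
          1 black
        7 black
        12→0: 0 is gray → back edge
First back edge: 12 → 0.

12->0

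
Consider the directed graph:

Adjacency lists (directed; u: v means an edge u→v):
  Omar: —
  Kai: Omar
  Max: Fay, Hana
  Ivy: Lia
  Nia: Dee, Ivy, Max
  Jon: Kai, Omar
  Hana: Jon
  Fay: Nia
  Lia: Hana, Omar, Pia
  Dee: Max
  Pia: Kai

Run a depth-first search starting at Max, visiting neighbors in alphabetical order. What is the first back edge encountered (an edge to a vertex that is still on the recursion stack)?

DFS from Max (visiting neighbors in alphabetical order); mark gray on enter, black on exit:
Max gray
  Fay gray
    Nia gray
      Dee gray
        Dee→Max: Max is gray → back edge
First back edge: Dee → Max.

Dee->Max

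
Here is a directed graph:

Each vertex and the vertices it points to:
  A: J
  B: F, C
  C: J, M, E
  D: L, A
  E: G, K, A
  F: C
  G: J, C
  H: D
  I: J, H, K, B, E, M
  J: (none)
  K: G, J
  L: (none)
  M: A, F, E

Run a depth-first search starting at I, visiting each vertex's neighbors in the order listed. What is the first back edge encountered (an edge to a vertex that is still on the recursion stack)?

F→C

DFS from I (visiting each vertex's neighbors in the order listed); mark gray on enter, black on exit:
I gray
  J gray
  J black
  H gray
    D gray
      L gray
      L black
      A gray
        A→J: J black — skip
      A black
    D black
  H black
  K gray
    G gray
      G→J: J black — skip
      C gray
        C→J: J black — skip
        M gray
          M→A: A black — skip
          F gray
            F→C: C is gray → back edge
First back edge: F → C.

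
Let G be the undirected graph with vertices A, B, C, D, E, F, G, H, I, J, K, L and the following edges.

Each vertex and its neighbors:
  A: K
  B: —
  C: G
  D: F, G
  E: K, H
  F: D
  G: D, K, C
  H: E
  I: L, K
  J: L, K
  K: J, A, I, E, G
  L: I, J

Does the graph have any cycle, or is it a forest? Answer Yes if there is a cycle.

Yes

DFS, tracking each vertex's parent; an edge to a visited non-parent vertex closes a cycle.
Start from H:
visit H (parent –)
  visit E (parent H)
    visit K (parent E)
      visit J (parent K)
        visit L (parent J)
          visit I (parent L)
            I–L: parent, skip
            I–K: K visited and ≠ parent → cycle
Cycle: K – J – L – I – K.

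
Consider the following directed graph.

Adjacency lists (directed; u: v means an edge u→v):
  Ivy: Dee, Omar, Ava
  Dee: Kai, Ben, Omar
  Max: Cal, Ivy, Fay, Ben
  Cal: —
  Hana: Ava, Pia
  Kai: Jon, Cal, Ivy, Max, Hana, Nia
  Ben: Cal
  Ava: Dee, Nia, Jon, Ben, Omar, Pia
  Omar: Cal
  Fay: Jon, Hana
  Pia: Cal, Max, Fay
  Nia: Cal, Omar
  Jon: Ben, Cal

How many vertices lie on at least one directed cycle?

8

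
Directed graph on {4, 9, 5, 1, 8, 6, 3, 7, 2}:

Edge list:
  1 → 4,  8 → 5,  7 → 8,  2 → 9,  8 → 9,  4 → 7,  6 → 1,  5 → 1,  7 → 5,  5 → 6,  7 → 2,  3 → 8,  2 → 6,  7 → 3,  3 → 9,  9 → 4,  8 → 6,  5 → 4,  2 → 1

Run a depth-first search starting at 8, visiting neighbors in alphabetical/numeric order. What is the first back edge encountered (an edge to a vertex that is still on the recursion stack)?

2→1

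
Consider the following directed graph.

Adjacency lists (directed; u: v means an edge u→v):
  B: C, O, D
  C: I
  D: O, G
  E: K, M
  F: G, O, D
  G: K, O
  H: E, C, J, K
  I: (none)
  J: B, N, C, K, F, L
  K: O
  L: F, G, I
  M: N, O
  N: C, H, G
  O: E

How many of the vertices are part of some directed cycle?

12

A vertex is on a directed cycle iff it belongs to a strongly connected component of size ≥ 2 (or has a self-loop).
The vertices on cycles are {B, D, E, F, G, H, J, K, L, M, N, O} — 12 in total.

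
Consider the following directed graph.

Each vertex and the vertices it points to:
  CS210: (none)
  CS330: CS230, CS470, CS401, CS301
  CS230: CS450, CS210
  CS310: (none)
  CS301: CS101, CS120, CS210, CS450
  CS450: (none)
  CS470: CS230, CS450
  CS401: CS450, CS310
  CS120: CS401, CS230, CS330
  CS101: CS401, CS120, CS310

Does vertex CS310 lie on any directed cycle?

CS310 lies on a cycle iff there is a path from CS310 back to itself.
Exploring from CS310, it never reaches itself; equivalently, its strongly connected component is a singleton.

No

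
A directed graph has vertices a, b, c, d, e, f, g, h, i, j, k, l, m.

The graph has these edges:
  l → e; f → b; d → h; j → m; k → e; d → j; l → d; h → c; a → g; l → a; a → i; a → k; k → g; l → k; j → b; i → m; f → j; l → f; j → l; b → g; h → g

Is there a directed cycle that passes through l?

Yes

l is on a cycle iff l can reach itself via ≥1 edge.
l → d → j → l — yes.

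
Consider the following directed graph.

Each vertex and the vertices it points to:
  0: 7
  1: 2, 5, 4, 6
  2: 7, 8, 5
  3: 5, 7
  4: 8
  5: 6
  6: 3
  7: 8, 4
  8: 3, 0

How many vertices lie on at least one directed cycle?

A vertex is on a directed cycle iff it belongs to a strongly connected component of size ≥ 2 (or has a self-loop).
The vertices on cycles are {0, 3, 4, 5, 6, 7, 8} — 7 in total.

7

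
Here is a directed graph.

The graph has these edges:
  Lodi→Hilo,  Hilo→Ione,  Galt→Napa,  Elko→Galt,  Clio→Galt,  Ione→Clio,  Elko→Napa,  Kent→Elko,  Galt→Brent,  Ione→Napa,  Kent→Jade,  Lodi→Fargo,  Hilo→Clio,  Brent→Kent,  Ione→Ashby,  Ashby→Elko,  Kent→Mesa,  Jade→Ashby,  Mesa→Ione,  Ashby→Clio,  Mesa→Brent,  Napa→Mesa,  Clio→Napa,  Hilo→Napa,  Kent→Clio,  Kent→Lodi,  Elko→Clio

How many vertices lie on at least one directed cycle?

12

A vertex is on a directed cycle iff it belongs to a strongly connected component of size ≥ 2 (or has a self-loop).
The vertices on cycles are {Clio, Elko, Galt, Hilo, Ione, Jade, Kent, Lodi, Mesa, Napa, Ashby, Brent} — 12 in total.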